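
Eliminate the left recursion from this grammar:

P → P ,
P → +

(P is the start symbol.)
P is directly left-recursive. The standard transformation for
  A → A α₁ | ... | A α_m | β₁ | ... | β_n
is
  A  → β₁ A' | ... | β_n A'
  A' → α₁ A' | ... | α_m A' | ε

P → + becomes P → + P'
P → P , becomes P' → , P'
Add P' → ε

Resulting grammar:
P → + P'
P' → , P'
P' → ε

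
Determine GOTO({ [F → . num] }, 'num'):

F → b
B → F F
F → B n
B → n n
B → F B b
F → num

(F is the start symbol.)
GOTO(I, 'num') = CLOSURE({ [A → αX.β] : [A → α.Xβ] ∈ I, X = 'num' })

Items with dot before 'num', with the dot advanced:
  [F → . num] → [F → num .]
Closure adds nothing (no advanced item has the dot before a non-terminal).

GOTO = { [F → num .] }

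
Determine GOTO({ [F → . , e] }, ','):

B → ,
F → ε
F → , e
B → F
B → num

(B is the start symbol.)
{ [F → , . e] }

GOTO(I, ',') = CLOSURE({ [A → αX.β] : [A → α.Xβ] ∈ I, X = ',' })

Items with dot before ',', with the dot advanced:
  [F → . , e] → [F → , . e]
Closure adds nothing (no advanced item has the dot before a non-terminal).

GOTO = { [F → , . e] }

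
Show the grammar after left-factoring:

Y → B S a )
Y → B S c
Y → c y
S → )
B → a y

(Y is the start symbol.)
Y → B S Y'
Y' → a )
Y' → c
Y → c y
S → )
B → a y

Left-factoring transforms A → αβ₁ | αβ₂ into A → αA' and A' → β₁ | β₂
(α is the longest common prefix among the alternatives). Repeat until
no nonterminal has two alternatives with a common prefix.

Round 1: Y has alternatives sharing prefix 'B S'. Introduce Y': Y → B S Y'
  Add: Y' → a )
  Add: Y' → c

No remaining common prefixes — done.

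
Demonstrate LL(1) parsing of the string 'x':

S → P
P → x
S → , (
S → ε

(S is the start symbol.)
LL(1) parsing maintains a stack (initially the start symbol over $) and the input. At each step: if the stack top is a terminal, match it against the current input token; if it is a non-terminal N, replace it with the RHS of M[N, lookahead] (the unique production whose predict set contains the lookahead).

Stack is shown with the top on the left.

Stack  Input  Action
--------------------
S $    x $    output S → P
P $    x $    output P → x
x $    x $    match 'x'
$      $      accept

The string is accepted.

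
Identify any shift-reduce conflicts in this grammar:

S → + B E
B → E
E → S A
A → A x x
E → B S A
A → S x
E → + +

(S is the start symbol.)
Yes — I7: [E → S A .] vs [A → A . x x]; I15: [E → B S A .] vs [A → A . x x]; I17: [E → B S A .] vs [A → A . x x]; I18: [E → + + .] vs [E → . + +]

Augment with S' → S and build the canonical LR(0) collection (I0 = CLOSURE({[S' → . S]}), then GOTO on every symbol after a dot until no new states appear). It has 19 states:
  I0: { [S → . + B E], [S' → . S] }  — shift
  I1: { [B → . E], [E → . + +], [E → . B S A], [E → . S A], [S → + . B E], [S → . + B E] }  — shift
  I2: { [S' → S .] }  — accept
  I3: { [B → . E], [E → + . +], [E → . + +], [E → . B S A], [E → . S A], [S → + . B E], [S → . + B E] }  — shift
  I4: { [B → . E], [E → . + +], [E → . B S A], [E → . S A], [E → B . S A], [S → + B . E], [S → . + B E] }  — shift
  I5: { [B → E .] }  — reduce
  I6: { [A → . A x x], [A → . S x], [E → S . A], [S → . + B E] }  — shift
  I7: { [A → A . x x], [E → S A .] }  — shift, reduce
  I8: { [A → S . x] }  — shift
  I9: { [A → S x .] }  — reduce
  I10: { [A → A x . x] }  — shift
  I11: { [A → A x x .] }  — reduce
  I12: { [E → B . S A], [S → . + B E] }  — shift
  I13: { [B → E .], [S → + B E .] }  — 2 reduces
  I14: { [A → . A x x], [A → . S x], [E → B S . A], [E → S . A], [S → . + B E] }  — shift
  I15: { [A → A . x x], [E → B S A .], [E → S A .] }  — shift, 2 reduces
  I16: { [A → . A x x], [A → . S x], [E → B S . A], [S → . + B E] }  — shift
  I17: { [A → A . x x], [E → B S A .] }  — shift, reduce
  I18: { [B → . E], [E → + + .], [E → + . +], [E → . + +], [E → . B S A], [E → . S A], [S → + . B E], [S → . + B E] }  — shift, reduce

I7 contains reduce item [E → S A .] and shift item [A → A . x x] — shift-reduce conflict.
I15 contains reduce items [E → B S A .], [E → S A .] and shift item [A → A . x x] — shift-reduce conflict.
I17 contains reduce item [E → B S A .] and shift item [A → A . x x] — shift-reduce conflict.
I18 contains reduce item [E → + + .] and shift items [E → . + +], [E → + . +], [S → . + B E] — shift-reduce conflict.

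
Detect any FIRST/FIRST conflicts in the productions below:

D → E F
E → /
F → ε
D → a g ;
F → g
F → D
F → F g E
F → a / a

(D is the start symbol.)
Yes. F → g / F → F g E on { 'g' }; F → D / F → F g E on { '/', 'a' }; F → D / F → a '/' a on { 'a' }; F → F g E / F → a '/' a on { 'a' }

FIRST sets of the non-terminals at (or reachable through a nullable prefix from) the front of some alternative:
  FIRST(E) = { '/' }
  FIRST(D) = { '/', 'a' }
  FIRST(F) = { '/', 'a', 'g', ε }

Productions for D:
  D → E F: FIRST = { '/' }
  D → a g ;: FIRST = { 'a' }
Productions for F:
  F → ε: FIRST = { ε }
  F → g: FIRST = { 'g' }
  F → D: FIRST = { '/', 'a' }
  F → F g E: FIRST = { '/', 'a', 'g' }
  F → a / a: FIRST = { 'a' }
E has only one production, so no FIRST/FIRST conflict is possible there.

Conflict for F: F → g and F → F g E
  Overlap: { 'g' }
Conflict for F: F → D and F → F g E
  Overlap: { '/', 'a' }
Conflict for F: F → D and F → a / a
  Overlap: { 'a' }
Conflict for F: F → F g E and F → a / a
  Overlap: { 'a' }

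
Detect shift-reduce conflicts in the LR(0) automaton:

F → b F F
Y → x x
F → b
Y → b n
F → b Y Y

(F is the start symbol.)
A shift-reduce conflict occurs when an LR(0) state has both:
  - a complete (reduce) item [A → α .] (dot at the end), and
  - a shift item [B → β . c γ] (dot before a terminal).

Augment with F' → F and build the canonical LR(0) collection (I0 = CLOSURE({[F' → . F]}), then GOTO on every symbol after a dot until no new states appear). It has 12 states:
  I0: { [F → . b F F], [F → . b Y Y], [F → . b], [F' → . F] }  — shift
  I1: { [F' → F .] }  — accept
  I2: { [F → . b F F], [F → . b Y Y], [F → . b], [F → b . F F], [F → b . Y Y], [F → b .], [Y → . b n], [Y → . x x] }  — shift, reduce
  I3: { [F → . b F F], [F → . b Y Y], [F → . b], [F → b F . F] }  — shift
  I4: { [F → b Y . Y], [Y → . b n], [Y → . x x] }  — shift
  I5: { [F → . b F F], [F → . b Y Y], [F → . b], [F → b . F F], [F → b . Y Y], [F → b .], [Y → . b n], [Y → . x x], [Y → b . n] }  — shift, reduce
  I6: { [Y → x . x] }  — shift
  I7: { [Y → x x .] }  — reduce
  I8: { [Y → b n .] }  — reduce
  I9: { [F → b Y Y .] }  — reduce
  I10: { [Y → b . n] }  — shift
  I11: { [F → b F F .] }  — reduce

I2 contains reduce item [F → b .] and shift items [F → . b], [F → . b F F], [F → . b Y Y], [Y → . b n], [Y → . x x] — shift-reduce conflict.
I5 contains reduce item [F → b .] and shift items [F → . b], [F → . b F F], [F → . b Y Y], [Y → . b n], [Y → b . n], [Y → . x x] — shift-reduce conflict.

Answer: Yes — I2: [F → b .] vs [F → . b]; I5: [F → b .] vs [F → . b]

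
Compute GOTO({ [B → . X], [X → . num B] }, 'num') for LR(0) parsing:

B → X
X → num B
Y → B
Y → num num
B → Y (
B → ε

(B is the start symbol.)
GOTO(I, 'num') = CLOSURE({ [A → αX.β] : [A → α.Xβ] ∈ I, X = 'num' })

Items with dot before 'num', with the dot advanced:
  [X → . num B] → [X → num . B]
Closure of the advanced items:
  [X → num . B] has the dot before B: add [B → . X], [B → . Y (], [B → .]
  [B → . X] has the dot before X: add [X → . num B]
  [B → . Y (] has the dot before Y: add [Y → . B], [Y → . num num]

GOTO = { [B → . X], [B → . Y (], [B → .], [X → . num B], [X → num . B], [Y → . B], [Y → . num num] }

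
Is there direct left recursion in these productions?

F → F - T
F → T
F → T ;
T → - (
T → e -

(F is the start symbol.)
Yes, F is left-recursive

Direct left recursion occurs when N → N α for some non-terminal N (the right-hand side begins with the left-hand side itself).

F → F - T: LEFT RECURSIVE (starts with F)
F → T: starts with T
F → T ;: starts with T
T → - (: starts with '-'
T → e -: starts with e

The grammar has direct left recursion on: F.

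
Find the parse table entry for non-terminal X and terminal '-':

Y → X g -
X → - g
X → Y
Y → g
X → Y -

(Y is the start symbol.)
To find M[X, '-'], we find productions for X where '-' is in the predict set (PREDICT(N → α) = (FIRST(α) \ {ε}) ∪ (FOLLOW(N) if α ⇒* ε)).

Relevant sets:
  FIRST(Y) = { '-', 'g' }

X → - g: PREDICT = { '-' }
  '-' is in predict set, so this production goes in M[X, '-']
X → Y: PREDICT = { '-', 'g' }
  '-' is in predict set, so this production goes in M[X, '-']
X → Y -: PREDICT = { '-', 'g' }
  '-' is in predict set, so this production goes in M[X, '-']

M[X, '-'] = X → - g, X → Y, X → Y -  (a multiply-defined cell — the grammar is not LL(1))

Answer: X → - g, X → Y, X → Y -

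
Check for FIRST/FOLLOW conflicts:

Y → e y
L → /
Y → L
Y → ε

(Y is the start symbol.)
A FIRST/FOLLOW conflict occurs when a non-terminal N has a nullable alternative N → β (β ⇒* ε) and another alternative N → α with FIRST(α) ∩ FOLLOW(N) ≠ ∅: on such a lookahead the parser cannot decide between expanding α and letting N vanish via β.

Nullable non-terminals: Y.
FIRST sets used below: FIRST(L) = { '/' }

Y: nullable alternative(s) Y → ε; FOLLOW(Y) = { $ }
  Y → e y: FIRST \ {ε} = { 'e' } — disjoint from FOLLOW(Y)
  Y → L: FIRST \ {ε} = { '/' } — disjoint from FOLLOW(Y)
  Y → ε: FIRST \ {ε} = { } — this is the only nullable alternative, skip

L has no nullable alternative, so no FIRST/FOLLOW check is needed there.

No FIRST/FOLLOW conflicts found.

Answer: No FIRST/FOLLOW conflicts.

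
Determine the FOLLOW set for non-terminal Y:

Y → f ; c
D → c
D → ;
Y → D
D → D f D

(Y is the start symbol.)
{ $ }

To compute FOLLOW(Y), find every occurrence of Y on a right-hand side N → α Y β: add FIRST(β) \ {ε}, and if β is empty or nullable also add FOLLOW(N). Iterate to a fixed point.

Y is the start symbol, so $ ∈ FOLLOW(Y).
Y does not occur on any right-hand side.

Taking the union: FOLLOW(Y) = { $ }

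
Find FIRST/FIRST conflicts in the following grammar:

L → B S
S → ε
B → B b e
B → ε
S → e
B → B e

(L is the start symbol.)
A FIRST/FIRST conflict occurs when two productions N → α and N → β for the same non-terminal have FIRST(α) ∩ FIRST(β) ≠ ∅ (with ε ∈ FIRST of a nullable right-hand side, so two nullable alternatives also conflict).

FIRST sets of the non-terminals at (or reachable through a nullable prefix from) the front of some alternative:
  FIRST(B) = { 'b', 'e', ε }

Productions for S:
  S → ε: FIRST = { ε }
  S → e: FIRST = { 'e' }
Productions for B:
  B → B b e: FIRST = { 'b', 'e' }
  B → ε: FIRST = { ε }
  B → B e: FIRST = { 'b', 'e' }
L has only one production, so no FIRST/FIRST conflict is possible there.

Conflict for B: B → B b e and B → B e
  Overlap: { 'b', 'e' }

Answer: Yes. B → B b e / B → B e on { 'b', 'e' }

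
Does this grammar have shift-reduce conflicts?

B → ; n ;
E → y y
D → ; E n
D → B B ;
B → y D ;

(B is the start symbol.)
No shift-reduce conflicts

A shift-reduce conflict occurs when an LR(0) state has both:
  - a complete (reduce) item [A → α .] (dot at the end), and
  - a shift item [B → β . c γ] (dot before a terminal).

Augment with B' → B and build the canonical LR(0) collection (I0 = CLOSURE({[B' → . B]}), then GOTO on every symbol after a dot until no new states appear). It has 16 states:
  I0: { [B → . ; n ;], [B → . y D ;], [B' → . B] }  — shift
  I1: { [B → ; . n ;] }  — shift
  I2: { [B' → B .] }  — accept
  I3: { [B → . ; n ;], [B → . y D ;], [B → y . D ;], [D → . ; E n], [D → . B B ;] }  — shift
  I4: { [B → ; . n ;], [D → ; . E n], [E → . y y] }  — shift
  I5: { [B → . ; n ;], [B → . y D ;], [D → B . B ;] }  — shift
  I6: { [B → y D . ;] }  — shift
  I7: { [B → y D ; .] }  — reduce
  I8: { [D → B B . ;] }  — shift
  I9: { [D → B B ; .] }  — reduce
  I10: { [D → ; E . n] }  — shift
  I11: { [B → ; n . ;] }  — shift
  I12: { [E → y . y] }  — shift
  I13: { [E → y y .] }  — reduce
  I14: { [B → ; n ; .] }  — reduce
  I15: { [D → ; E n .] }  — reduce

No state contains both a complete item and a shift item.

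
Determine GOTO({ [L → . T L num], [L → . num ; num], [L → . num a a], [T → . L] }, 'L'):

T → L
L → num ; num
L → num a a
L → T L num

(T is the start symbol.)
{ [T → L .] }

GOTO(I, 'L') = CLOSURE({ [A → αX.β] : [A → α.Xβ] ∈ I, X = 'L' })

Items with dot before 'L', with the dot advanced:
  [T → . L] → [T → L .]
Closure adds nothing (no advanced item has the dot before a non-terminal).

GOTO = { [T → L .] }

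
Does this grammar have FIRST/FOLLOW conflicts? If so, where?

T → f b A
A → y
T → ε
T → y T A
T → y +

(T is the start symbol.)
A FIRST/FOLLOW conflict occurs when a non-terminal N has a nullable alternative N → β (β ⇒* ε) and another alternative N → α with FIRST(α) ∩ FOLLOW(N) ≠ ∅: on such a lookahead the parser cannot decide between expanding α and letting N vanish via β.

Nullable non-terminals: T.

T: nullable alternative(s) T → ε; FOLLOW(T) = { $, 'y' }
  T → f b A: FIRST \ {ε} = { 'f' } — disjoint from FOLLOW(T)
  T → ε: FIRST \ {ε} = { } — this is the only nullable alternative, skip
  T → y T A: FIRST \ {ε} = { 'y' } — overlaps FOLLOW(T) on { 'y' }: CONFLICT
  T → y +: FIRST \ {ε} = { 'y' } — overlaps FOLLOW(T) on { 'y' }: CONFLICT

A has no nullable alternative, so no FIRST/FOLLOW check is needed there.

So the grammar has 2 FIRST/FOLLOW conflicts (marked CONFLICT above).

Answer: Yes. T → y T A with FOLLOW(T) on { 'y' }; T → y '+' with FOLLOW(T) on { 'y' }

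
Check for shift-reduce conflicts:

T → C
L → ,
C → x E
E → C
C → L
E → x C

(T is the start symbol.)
No shift-reduce conflicts

Augment with T' → T and build the canonical LR(0) collection (I0 = CLOSURE({[T' → . T]}), then GOTO on every symbol after a dot until no new states appear). It has 10 states:
  I0: { [C → . L], [C → . x E], [L → . ,], [T → . C], [T' → . T] }  — shift
  I1: { [L → , .] }  — reduce
  I2: { [T → C .] }  — reduce
  I3: { [C → L .] }  — reduce
  I4: { [T' → T .] }  — accept
  I5: { [C → . L], [C → . x E], [C → x . E], [E → . C], [E → . x C], [L → . ,] }  — shift
  I6: { [E → C .] }  — reduce
  I7: { [C → x E .] }  — reduce
  I8: { [C → . L], [C → . x E], [C → x . E], [E → . C], [E → . x C], [E → x . C], [L → . ,] }  — shift
  I9: { [E → C .], [E → x C .] }  — 2 reduces

No state contains both a complete item and a shift item.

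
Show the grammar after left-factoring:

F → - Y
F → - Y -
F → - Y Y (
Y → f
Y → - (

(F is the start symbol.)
F → - Y F'
F' → ε
F' → -
F' → Y (
Y → f
Y → - (

Left-factoring transforms A → αβ₁ | αβ₂ into A → αA' and A' → β₁ | β₂
(α is the longest common prefix among the alternatives). Repeat until
no nonterminal has two alternatives with a common prefix.

Round 1: F has alternatives sharing prefix '- Y'. Introduce F': F → - Y F'
  Add: F' → ε
  Add: F' → -
  Add: F' → Y (

No remaining common prefixes — done.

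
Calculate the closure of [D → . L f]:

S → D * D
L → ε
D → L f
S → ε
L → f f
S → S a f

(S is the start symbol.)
To compute CLOSURE, for each item [A → α.Bβ] where B is a non-terminal, add [B → .γ] for all productions B → γ; repeat for the newly added items until nothing changes.

Start with: [D → . L f]
  [D → . L f] has the dot before L: add [L → .], [L → . f f]
No further items can be added.

CLOSURE = { [D → . L f], [L → . f f], [L → .] }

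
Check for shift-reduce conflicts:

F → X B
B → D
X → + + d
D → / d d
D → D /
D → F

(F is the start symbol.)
Yes — I6: [B → D .] vs [D → D . /]

Augment with F' → F and build the canonical LR(0) collection (I0 = CLOSURE({[F' → . F]}), then GOTO on every symbol after a dot until no new states appear). It has 13 states:
  I0: { [F → . X B], [F' → . F], [X → . + + d] }  — shift
  I1: { [X → + . + d] }  — shift
  I2: { [F' → F .] }  — accept
  I3: { [B → . D], [D → . / d d], [D → . D /], [D → . F], [F → . X B], [F → X . B], [X → . + + d] }  — shift
  I4: { [D → / . d d] }  — shift
  I5: { [F → X B .] }  — reduce
  I6: { [B → D .], [D → D . /] }  — shift, reduce
  I7: { [D → F .] }  — reduce
  I8: { [D → D / .] }  — reduce
  I9: { [D → / d . d] }  — shift
  I10: { [D → / d d .] }  — reduce
  I11: { [X → + + . d] }  — shift
  I12: { [X → + + d .] }  — reduce

I6 contains reduce item [B → D .] and shift item [D → D . /] — shift-reduce conflict.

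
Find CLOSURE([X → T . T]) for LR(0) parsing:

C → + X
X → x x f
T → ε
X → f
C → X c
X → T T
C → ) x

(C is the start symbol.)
To compute CLOSURE, for each item [A → α.Bβ] where B is a non-terminal, add [B → .γ] for all productions B → γ; repeat for the newly added items until nothing changes.

Start with: [X → T . T]
  [X → T . T] has the dot before T: add [T → .]
No further items can be added.

CLOSURE = { [T → .], [X → T . T] }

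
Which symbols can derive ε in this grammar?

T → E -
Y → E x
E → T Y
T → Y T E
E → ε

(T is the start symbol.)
ε-productions: E → ε
So E is immediately nullable.
No further non-terminal can be added: every production for the remaining non-terminals contains a terminal or a non-nullable non-terminal.
Nullable = { 'E' }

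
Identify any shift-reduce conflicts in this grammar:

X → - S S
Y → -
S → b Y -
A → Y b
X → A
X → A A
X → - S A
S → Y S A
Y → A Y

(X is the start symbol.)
A shift-reduce conflict occurs when an LR(0) state has both:
  - a complete (reduce) item [A → α .] (dot at the end), and
  - a shift item [B → β . c γ] (dot before a terminal).

Augment with X' → X and build the canonical LR(0) collection (I0 = CLOSURE({[X' → . X]}), then GOTO on every symbol after a dot until no new states appear). It has 20 states:
  I0: { [A → . Y b], [X → . - S A], [X → . - S S], [X → . A A], [X → . A], [X' → . X], [Y → . -], [Y → . A Y] }  — shift
  I1: { [A → . Y b], [S → . Y S A], [S → . b Y -], [X → - . S A], [X → - . S S], [Y → - .], [Y → . -], [Y → . A Y] }  — shift, reduce
  I2: { [A → . Y b], [X → A . A], [X → A .], [Y → . -], [Y → . A Y], [Y → A . Y] }  — shift, reduce
  I3: { [X' → X .] }  — accept
  I4: { [A → Y . b] }  — shift
  I5: { [A → Y b .] }  — reduce
  I6: { [Y → - .] }  — reduce
  I7: { [A → . Y b], [X → A A .], [Y → . -], [Y → . A Y], [Y → A . Y] }  — shift, reduce
  I8: { [A → Y . b], [Y → A Y .] }  — shift, reduce
  I9: { [A → . Y b], [Y → . -], [Y → . A Y], [Y → A . Y] }  — shift
  I10: { [A → . Y b], [S → . Y S A], [S → . b Y -], [X → - S . A], [X → - S . S], [Y → . -], [Y → . A Y] }  — shift
  I11: { [A → . Y b], [A → Y . b], [S → . Y S A], [S → . b Y -], [S → Y . S A], [Y → . -], [Y → . A Y] }  — shift
  I12: { [A → . Y b], [S → b . Y -], [Y → . -], [Y → . A Y] }  — shift
  I13: { [A → Y . b], [S → b Y . -] }  — shift
  I14: { [S → b Y - .] }  — reduce
  I15: { [A → . Y b], [S → Y S . A], [Y → . -], [Y → . A Y] }  — shift
  I16: { [A → . Y b], [A → Y b .], [S → b . Y -], [Y → . -], [Y → . A Y] }  — shift, reduce
  I17: { [A → . Y b], [S → Y S A .], [Y → . -], [Y → . A Y], [Y → A . Y] }  — shift, reduce
  I18: { [A → . Y b], [X → - S A .], [Y → . -], [Y → . A Y], [Y → A . Y] }  — shift, reduce
  I19: { [X → - S S .] }  — reduce

I1 contains reduce item [Y → - .] and shift items [S → . b Y -], [Y → . -] — shift-reduce conflict.
I2 contains reduce item [X → A .] and shift item [Y → . -] — shift-reduce conflict.
I7 contains reduce item [X → A A .] and shift item [Y → . -] — shift-reduce conflict.
I8 contains reduce item [Y → A Y .] and shift item [A → Y . b] — shift-reduce conflict.
I16 contains reduce item [A → Y b .] and shift item [Y → . -] — shift-reduce conflict.
I17 contains reduce item [S → Y S A .] and shift item [Y → . -] — shift-reduce conflict.
I18 contains reduce item [X → - S A .] and shift item [Y → . -] — shift-reduce conflict.

Answer: Yes — I1: [Y → - .] vs [S → . b Y -]; I2: [X → A .] vs [Y → . -]; I7: [X → A A .] vs [Y → . -]; I8: [Y → A Y .] vs [A → Y . b]; I16: [A → Y b .] vs [Y → . -]; I17: [S → Y S A .] vs [Y → . -]; I18: [X → - S A .] vs [Y → . -]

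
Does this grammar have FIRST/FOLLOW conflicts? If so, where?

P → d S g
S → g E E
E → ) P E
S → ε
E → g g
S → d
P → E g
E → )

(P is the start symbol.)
Yes. S → g E E with FOLLOW(S) on { 'g' }

Nullable non-terminals: S.

S: nullable alternative(s) S → ε; FOLLOW(S) = { 'g' }
  S → g E E: FIRST \ {ε} = { 'g' } — overlaps FOLLOW(S) on { 'g' }: CONFLICT
  S → ε: FIRST \ {ε} = { } — this is the only nullable alternative, skip
  S → d: FIRST \ {ε} = { 'd' } — disjoint from FOLLOW(S)

E, P have no nullable alternative, so no FIRST/FOLLOW check is needed there.

So the grammar has 1 FIRST/FOLLOW conflict (marked CONFLICT above).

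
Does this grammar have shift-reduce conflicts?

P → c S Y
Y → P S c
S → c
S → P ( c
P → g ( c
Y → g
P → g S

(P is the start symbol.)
Yes — I7: [S → c .] vs [P → . c S Y]; I11: [Y → g .] vs [P → . c S Y]

A shift-reduce conflict occurs when an LR(0) state has both:
  - a complete (reduce) item [A → α .] (dot at the end), and
  - a shift item [B → β . c γ] (dot before a terminal).

Augment with P' → P and build the canonical LR(0) collection (I0 = CLOSURE({[P' → . P]}), then GOTO on every symbol after a dot until no new states appear). It has 17 states:
  I0: { [P → . c S Y], [P → . g ( c], [P → . g S], [P' → . P] }  — shift
  I1: { [P' → P .] }  — accept
  I2: { [P → . c S Y], [P → . g ( c], [P → . g S], [P → c . S Y], [S → . P ( c], [S → . c] }  — shift
  I3: { [P → . c S Y], [P → . g ( c], [P → . g S], [P → g . ( c], [P → g . S], [S → . P ( c], [S → . c] }  — shift
  I4: { [P → g ( . c] }  — shift
  I5: { [S → P . ( c] }  — shift
  I6: { [P → g S .] }  — reduce
  I7: { [P → . c S Y], [P → . g ( c], [P → . g S], [P → c . S Y], [S → . P ( c], [S → . c], [S → c .] }  — shift, reduce
  I8: { [P → . c S Y], [P → . g ( c], [P → . g S], [P → c S . Y], [Y → . P S c], [Y → . g] }  — shift
  I9: { [P → . c S Y], [P → . g ( c], [P → . g S], [S → . P ( c], [S → . c], [Y → P . S c] }  — shift
  I10: { [P → c S Y .] }  — reduce
  I11: { [P → . c S Y], [P → . g ( c], [P → . g S], [P → g . ( c], [P → g . S], [S → . P ( c], [S → . c], [Y → g .] }  — shift, reduce
  I12: { [Y → P S . c] }  — shift
  I13: { [Y → P S c .] }  — reduce
  I14: { [S → P ( . c] }  — shift
  I15: { [S → P ( c .] }  — reduce
  I16: { [P → g ( c .] }  — reduce

I7 contains reduce item [S → c .] and shift items [P → . c S Y], [P → . g ( c], [P → . g S], [S → . c] — shift-reduce conflict.
I11 contains reduce item [Y → g .] and shift items [P → . c S Y], [P → . g ( c], [P → g . ( c], [P → . g S], [S → . c] — shift-reduce conflict.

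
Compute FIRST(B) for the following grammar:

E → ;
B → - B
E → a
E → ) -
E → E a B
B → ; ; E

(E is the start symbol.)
From B → - B:
  - '-' is a terminal: add '-' and stop
From B → ; ; E:
  - ';' is a terminal: add ';' and stop

Collecting: FIRST(B) = { '-', ';' }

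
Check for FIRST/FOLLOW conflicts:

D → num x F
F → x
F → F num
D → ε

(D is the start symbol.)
No FIRST/FOLLOW conflicts.

A FIRST/FOLLOW conflict occurs when a non-terminal N has a nullable alternative N → β (β ⇒* ε) and another alternative N → α with FIRST(α) ∩ FOLLOW(N) ≠ ∅: on such a lookahead the parser cannot decide between expanding α and letting N vanish via β.

Nullable non-terminals: D.

D: nullable alternative(s) D → ε; FOLLOW(D) = { $ }
  D → num x F: FIRST \ {ε} = { 'num' } — disjoint from FOLLOW(D)
  D → ε: FIRST \ {ε} = { } — this is the only nullable alternative, skip

F has no nullable alternative, so no FIRST/FOLLOW check is needed there.

No FIRST/FOLLOW conflicts found.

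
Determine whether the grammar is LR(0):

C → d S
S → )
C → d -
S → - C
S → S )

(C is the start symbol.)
No. Shift-reduce conflict between [C → d - .] and [C → . d -]

Augment with C' → C and build the canonical LR(0) collection (I0 = CLOSURE({[C' → . C]}), then GOTO on every symbol after a dot until no new states appear). It has 8 states:
  I0: { [C → . d -], [C → . d S], [C' → . C] }  — shift
  I1: { [C' → C .] }  — accept
  I2: { [C → d . -], [C → d . S], [S → . )], [S → . - C], [S → . S )] }  — shift
  I3: { [S → ) .] }  — reduce
  I4: { [C → . d -], [C → . d S], [C → d - .], [S → - . C] }  — shift, reduce
  I5: { [C → d S .], [S → S . )] }  — shift, reduce
  I6: { [S → S ) .] }  — reduce
  I7: { [S → - C .] }  — reduce

Conflict in state I4:
  Shift-reduce conflict between [C → d - .] and [C → . d -]
So the grammar is NOT LR(0).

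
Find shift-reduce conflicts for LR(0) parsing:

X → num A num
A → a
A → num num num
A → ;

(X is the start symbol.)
No shift-reduce conflicts

Augment with X' → X and build the canonical LR(0) collection (I0 = CLOSURE({[X' → . X]}), then GOTO on every symbol after a dot until no new states appear). It has 10 states:
  I0: { [X → . num A num], [X' → . X] }  — shift
  I1: { [X' → X .] }  — accept
  I2: { [A → . ;], [A → . a], [A → . num num num], [X → num . A num] }  — shift
  I3: { [A → ; .] }  — reduce
  I4: { [X → num A . num] }  — shift
  I5: { [A → a .] }  — reduce
  I6: { [A → num . num num] }  — shift
  I7: { [A → num num . num] }  — shift
  I8: { [A → num num num .] }  — reduce
  I9: { [X → num A num .] }  — reduce

No state contains both a complete item and a shift item.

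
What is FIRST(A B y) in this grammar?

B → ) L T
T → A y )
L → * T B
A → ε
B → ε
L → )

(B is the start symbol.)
FIRST sets of the non-terminals involved (from the grammar, by fixed-point iteration):
  FIRST(A) = { ε }
  FIRST(B) = { ')', ε }

To compute FIRST(A B y), process the symbols left to right:
Symbol A is a non-terminal. Add FIRST(A) \ {ε} = { }
A is nullable (ε ∈ FIRST(A)), continue to the next symbol.
Symbol B is a non-terminal. Add FIRST(B) \ {ε} = { ')' }
B is nullable (ε ∈ FIRST(B)), continue to the next symbol.
Symbol y is a terminal. Add 'y' and stop.
FIRST(A B y) = { ')', 'y' }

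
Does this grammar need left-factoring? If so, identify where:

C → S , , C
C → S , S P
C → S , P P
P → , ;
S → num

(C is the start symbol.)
Left-factoring is needed when two productions for the same non-terminal
share a common prefix on the right-hand side.

Productions for C:
  C → S , , C
  C → S , S P
  C → S , P P

Found common prefix 'S ,' in productions for C

Answer: Yes, C has productions with common prefix 'S ,'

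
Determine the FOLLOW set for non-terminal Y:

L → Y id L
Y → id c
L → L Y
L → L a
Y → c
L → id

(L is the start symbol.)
In L → Y id L: Y is followed by id L, add FIRST(id L) \ {ε} = { 'id' }
In L → L Y: Y is at the end, add FOLLOW(L)

The FOLLOW sets referred to above (computed the same way, to a fixed point):
  FOLLOW(L) = { $, 'a', 'c', 'id' }

Taking the union: FOLLOW(Y) = { $, 'a', 'c', 'id' }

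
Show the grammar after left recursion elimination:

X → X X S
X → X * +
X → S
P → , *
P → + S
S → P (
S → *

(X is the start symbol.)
X → S X'
X' → X S X'
X' → * + X'
X' → ε
P → , *
P → + S
S → P (
S → *

X is directly left-recursive. The standard transformation for
  A → A α₁ | ... | A α_m | β₁ | ... | β_n
is
  A  → β₁ A' | ... | β_n A'
  A' → α₁ A' | ... | α_m A' | ε

X → S becomes X → S X'
X → X X S becomes X' → X S X'
X → X * + becomes X' → * + X'
Add X' → ε

Productions for other non-terminals are unchanged:
  P → , *
  P → + S
  S → P (
  S → *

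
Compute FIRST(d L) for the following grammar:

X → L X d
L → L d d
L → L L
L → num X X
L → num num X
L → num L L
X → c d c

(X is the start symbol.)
{ 'd' }

To compute FIRST(d L), process the symbols left to right:
Symbol d is a terminal. Add 'd' and stop.
FIRST(d L) = { 'd' }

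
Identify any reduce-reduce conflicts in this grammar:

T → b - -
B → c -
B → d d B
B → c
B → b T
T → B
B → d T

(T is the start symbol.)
A reduce-reduce conflict occurs when an LR(0) state has two complete items [A → α .] and [B → β .] — both call for a reduction, and with no lookahead the parser cannot choose between them.

Augment with T' → T and build the canonical LR(0) collection (I0 = CLOSURE({[T' → . T]}), then GOTO on every symbol after a dot until no new states appear). It has 13 states:
  I0: { [B → . b T], [B → . c -], [B → . c], [B → . d T], [B → . d d B], [T → . B], [T → . b - -], [T' → . T] }  — shift
  I1: { [T → B .] }  — reduce
  I2: { [T' → T .] }  — accept
  I3: { [B → . b T], [B → . c -], [B → . c], [B → . d T], [B → . d d B], [B → b . T], [T → . B], [T → . b - -], [T → b . - -] }  — shift
  I4: { [B → c . -], [B → c .] }  — shift, reduce
  I5: { [B → . b T], [B → . c -], [B → . c], [B → . d T], [B → . d d B], [B → d . T], [B → d . d B], [T → . B], [T → . b - -] }  — shift
  I6: { [B → d T .] }  — reduce
  I7: { [B → . b T], [B → . c -], [B → . c], [B → . d T], [B → . d d B], [B → d . T], [B → d . d B], [B → d d . B], [T → . B], [T → . b - -] }  — shift
  I8: { [B → d d B .], [T → B .] }  — 2 reduces
  I9: { [B → c - .] }  — reduce
  I10: { [T → b - . -] }  — shift
  I11: { [B → b T .] }  — reduce
  I12: { [T → b - - .] }  — reduce

I8 contains complete items [B → d d B .], [T → B .] — reduce-reduce conflict.

Answer: Yes — I8: [B → d d B .] vs [T → B .]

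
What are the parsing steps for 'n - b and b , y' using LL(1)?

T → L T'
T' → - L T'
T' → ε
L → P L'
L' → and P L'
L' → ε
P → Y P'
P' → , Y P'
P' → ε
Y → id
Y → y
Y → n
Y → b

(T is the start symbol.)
LL(1) parsing maintains a stack (initially the start symbol over $) and the input. At each step: if the stack top is a terminal, match it against the current input token; if it is a non-terminal N, replace it with the RHS of M[N, lookahead] (the unique production whose predict set contains the lookahead).

Stack is shown with the top on the left.

Stack           Input              Action
-----------------------------------------
T $             n - b and b , y $  output T → L T'
L T' $          n - b and b , y $  output L → P L'
P L' T' $       n - b and b , y $  output P → Y P'
Y P' L' T' $    n - b and b , y $  output Y → n
n P' L' T' $    n - b and b , y $  match 'n'
P' L' T' $      - b and b , y $    output P' → ε
L' T' $         - b and b , y $    output L' → ε
T' $            - b and b , y $    output T' → - L T'
- L T' $        - b and b , y $    match '-'
L T' $          b and b , y $      output L → P L'
P L' T' $       b and b , y $      output P → Y P'
Y P' L' T' $    b and b , y $      output Y → b
b P' L' T' $    b and b , y $      match 'b'
P' L' T' $      and b , y $        output P' → ε
L' T' $         and b , y $        output L' → and P L'
and P L' T' $   and b , y $        match 'and'
P L' T' $       b , y $            output P → Y P'
Y P' L' T' $    b , y $            output Y → b
b P' L' T' $    b , y $            match 'b'
P' L' T' $      , y $              output P' → , Y P'
, Y P' L' T' $  , y $              match ','
Y P' L' T' $    y $                output Y → y
y P' L' T' $    y $                match 'y'
P' L' T' $      $                  output P' → ε
L' T' $         $                  output L' → ε
T' $            $                  output T' → ε
$               $                  accept

The string is accepted.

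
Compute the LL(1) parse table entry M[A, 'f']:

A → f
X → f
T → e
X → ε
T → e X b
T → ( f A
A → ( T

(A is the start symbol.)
To find M[A, 'f'], we find productions for A where 'f' is in the predict set (PREDICT(N → α) = (FIRST(α) \ {ε}) ∪ (FOLLOW(N) if α ⇒* ε)).

A → f: PREDICT = { 'f' }
  'f' is in predict set, so this production goes in M[A, 'f']
A → ( T: PREDICT = { '(' }

M[A, 'f'] = A → f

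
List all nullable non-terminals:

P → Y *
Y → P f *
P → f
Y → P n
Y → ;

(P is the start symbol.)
There are no ε-productions, so no non-terminal can derive ε.
No non-terminals are nullable.

Answer: None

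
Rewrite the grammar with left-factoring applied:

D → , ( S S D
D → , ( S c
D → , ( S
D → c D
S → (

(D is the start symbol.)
Left-factoring transforms A → αβ₁ | αβ₂ into A → αA' and A' → β₁ | β₂
(α is the longest common prefix among the alternatives). Repeat until
no nonterminal has two alternatives with a common prefix.

Round 1: D has alternatives sharing prefix ', ( S'. Introduce D': D → , ( S D'
  Add: D' → S D
  Add: D' → c
  Add: D' → ε

No remaining common prefixes — done.

Resulting grammar:
D → , ( S D'
D' → S D
D' → c
D' → ε
D → c D
S → (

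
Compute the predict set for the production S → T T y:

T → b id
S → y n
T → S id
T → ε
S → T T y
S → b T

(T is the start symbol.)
{ 'b', 'y' }

PREDICT(S → T T y) = (FIRST(RHS) \ {ε}) ∪ (FOLLOW(S) if ε ∈ FIRST(RHS), i.e. RHS ⇒* ε)
FIRST(T) = { 'b', 'y', ε }
FIRST(T T y) = { 'b', 'y' }
ε ∉ FIRST(T T y), so FOLLOW(S) is not added.
PREDICT(S → T T y) = { 'b', 'y' }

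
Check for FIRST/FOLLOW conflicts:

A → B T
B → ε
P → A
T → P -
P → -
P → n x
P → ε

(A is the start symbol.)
A FIRST/FOLLOW conflict occurs when a non-terminal N has a nullable alternative N → β (β ⇒* ε) and another alternative N → α with FIRST(α) ∩ FOLLOW(N) ≠ ∅: on such a lookahead the parser cannot decide between expanding α and letting N vanish via β.

Nullable non-terminals: B, P.
FIRST sets used below: FIRST(A) = { '-', 'n' }
B has a nullable alternative but only one production, so nothing to check.

P: nullable alternative(s) P → ε; FOLLOW(P) = { '-' }
  P → A: FIRST \ {ε} = { '-', 'n' } — overlaps FOLLOW(P) on { '-' }: CONFLICT
  P → -: FIRST \ {ε} = { '-' } — overlaps FOLLOW(P) on { '-' }: CONFLICT
  P → n x: FIRST \ {ε} = { 'n' } — disjoint from FOLLOW(P)
  P → ε: FIRST \ {ε} = { } — this is the only nullable alternative, skip

A, T have no nullable alternative, so no FIRST/FOLLOW check is needed there.

So the grammar has 2 FIRST/FOLLOW conflicts (marked CONFLICT above).

Answer: Yes. P → A with FOLLOW(P) on { '-' }; P → '-' with FOLLOW(P) on { '-' }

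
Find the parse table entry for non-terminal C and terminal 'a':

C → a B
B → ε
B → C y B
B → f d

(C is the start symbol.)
To find M[C, 'a'], we find productions for C where 'a' is in the predict set (PREDICT(N → α) = (FIRST(α) \ {ε}) ∪ (FOLLOW(N) if α ⇒* ε)).

C → a B: PREDICT = { 'a' }
  'a' is in predict set, so this production goes in M[C, 'a']

M[C, 'a'] = C → a B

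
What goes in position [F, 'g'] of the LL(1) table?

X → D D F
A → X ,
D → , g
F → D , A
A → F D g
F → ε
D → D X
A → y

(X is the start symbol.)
To find M[F, 'g'], we find productions for F where 'g' is in the predict set (PREDICT(N → α) = (FIRST(α) \ {ε}) ∪ (FOLLOW(N) if α ⇒* ε)).

Relevant sets:
  FIRST(D) = { ',' }
  FOLLOW(F) = { $, ',', 'g' }

F → D , A: PREDICT = { ',' }
F → ε: PREDICT = { $, ',', 'g' }
  'g' is in predict set, so this production goes in M[F, 'g']

M[F, 'g'] = F → ε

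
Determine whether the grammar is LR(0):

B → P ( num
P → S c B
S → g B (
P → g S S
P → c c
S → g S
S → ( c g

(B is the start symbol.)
No. Shift-reduce conflict between [S → g S .] and [P → S . c B]

Augment with B' → B and build the canonical LR(0) collection (I0 = CLOSURE({[B' → . B]}), then GOTO on every symbol after a dot until no new states appear). It has 20 states:
  I0: { [B → . P ( num], [B' → . B], [P → . S c B], [P → . c c], [P → . g S S], [S → . ( c g], [S → . g B (], [S → . g S] }  — shift
  I1: { [S → ( . c g] }  — shift
  I2: { [B' → B .] }  — accept
  I3: { [B → P . ( num] }  — shift
  I4: { [P → S . c B] }  — shift
  I5: { [P → c . c] }  — shift
  I6: { [B → . P ( num], [P → . S c B], [P → . c c], [P → . g S S], [P → g . S S], [S → . ( c g], [S → . g B (], [S → . g S], [S → g . B (], [S → g . S] }  — shift
  I7: { [S → g B . (] }  — shift
  I8: { [P → S . c B], [P → g S . S], [S → . ( c g], [S → . g B (], [S → . g S], [S → g S .] }  — shift, reduce
  I9: { [P → g S S .] }  — reduce
  I10: { [B → . P ( num], [P → . S c B], [P → . c c], [P → . g S S], [P → S c . B], [S → . ( c g], [S → . g B (], [S → . g S] }  — shift
  I11: { [B → . P ( num], [P → . S c B], [P → . c c], [P → . g S S], [S → . ( c g], [S → . g B (], [S → . g S], [S → g . B (], [S → g . S] }  — shift
  I12: { [P → S . c B], [S → g S .] }  — shift, reduce
  I13: { [P → S c B .] }  — reduce
  I14: { [S → g B ( .] }  — reduce
  I15: { [P → c c .] }  — reduce
  I16: { [B → P ( . num] }  — shift
  I17: { [B → P ( num .] }  — reduce
  I18: { [S → ( c . g] }  — shift
  I19: { [S → ( c g .] }  — reduce

Conflict in state I8:
  Shift-reduce conflict between [S → g S .] and [P → S . c B]
So the grammar is NOT LR(0).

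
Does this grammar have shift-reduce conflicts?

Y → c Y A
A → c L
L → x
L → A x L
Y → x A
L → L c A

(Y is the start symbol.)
Augment with Y' → Y and build the canonical LR(0) collection (I0 = CLOSURE({[Y' → . Y]}), then GOTO on every symbol after a dot until no new states appear). It has 15 states:
  I0: { [Y → . c Y A], [Y → . x A], [Y' → . Y] }  — shift
  I1: { [Y' → Y .] }  — accept
  I2: { [Y → . c Y A], [Y → . x A], [Y → c . Y A] }  — shift
  I3: { [A → . c L], [Y → x . A] }  — shift
  I4: { [Y → x A .] }  — reduce
  I5: { [A → . c L], [A → c . L], [L → . A x L], [L → . L c A], [L → . x] }  — shift
  I6: { [L → A . x L] }  — shift
  I7: { [A → c L .], [L → L . c A] }  — shift, reduce
  I8: { [L → x .] }  — reduce
  I9: { [A → . c L], [L → L c . A] }  — shift
  I10: { [L → L c A .] }  — reduce
  I11: { [A → . c L], [L → . A x L], [L → . L c A], [L → . x], [L → A x . L] }  — shift
  I12: { [L → A x L .], [L → L . c A] }  — shift, reduce
  I13: { [A → . c L], [Y → c Y . A] }  — shift
  I14: { [Y → c Y A .] }  — reduce

I7 contains reduce item [A → c L .] and shift item [L → L . c A] — shift-reduce conflict.
I12 contains reduce item [L → A x L .] and shift item [L → L . c A] — shift-reduce conflict.

Answer: Yes — I7: [A → c L .] vs [L → L . c A]; I12: [L → A x L .] vs [L → L . c A]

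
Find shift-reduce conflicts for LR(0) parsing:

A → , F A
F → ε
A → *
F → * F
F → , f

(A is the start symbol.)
A shift-reduce conflict occurs when an LR(0) state has both:
  - a complete (reduce) item [A → α .] (dot at the end), and
  - a shift item [B → β . c γ] (dot before a terminal).

Augment with A' → A and build the canonical LR(0) collection (I0 = CLOSURE({[A' → . A]}), then GOTO on every symbol after a dot until no new states appear). It has 10 states:
  I0: { [A → . *], [A → . , F A], [A' → . A] }  — shift
  I1: { [A → * .] }  — reduce
  I2: { [A → , . F A], [F → . * F], [F → . , f], [F → .] }  — shift, reduce
  I3: { [A' → A .] }  — accept
  I4: { [F → * . F], [F → . * F], [F → . , f], [F → .] }  — shift, reduce
  I5: { [F → , . f] }  — shift
  I6: { [A → , F . A], [A → . *], [A → . , F A] }  — shift
  I7: { [A → , F A .] }  — reduce
  I8: { [F → , f .] }  — reduce
  I9: { [F → * F .] }  — reduce

I2 contains reduce item [F → .] and shift items [F → . * F], [F → . , f] — shift-reduce conflict.
I4 contains reduce item [F → .] and shift items [F → . * F], [F → . , f] — shift-reduce conflict.

Answer: Yes — I2: [F → .] vs [F → . * F]; I4: [F → .] vs [F → . * F]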